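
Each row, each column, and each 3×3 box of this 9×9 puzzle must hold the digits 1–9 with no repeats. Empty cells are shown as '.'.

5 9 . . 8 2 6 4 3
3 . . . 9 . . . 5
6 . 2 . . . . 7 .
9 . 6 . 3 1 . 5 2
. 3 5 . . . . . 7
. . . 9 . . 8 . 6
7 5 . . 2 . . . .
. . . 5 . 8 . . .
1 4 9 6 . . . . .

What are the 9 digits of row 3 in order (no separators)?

682345179

row 4, column 7 = 4: row 4 has {1,2,3,5,6,9}; col 7 has {6,8}; box has {2,5,6,7,8} → only 4 remains.
row 8, column 1 = 2: row 8 has {5,8}; col 1 has {1,3,5,6,7,9}; box has {1,4,5,7,9} → only 2 remains.
row 8, column 2 = 6: row 8 has {2,5,8}; col 2 has {3,4,5,9}; box has {1,2,4,5,7,9} → only 6 remains.
row 8, column 3 = 3: row 8 has {2,5,6,8}; col 3 has {2,5,6,9}; box has {1,2,4,5,6,7,9} → only 3 remains.
row 9, column 5 = 7: row 9 has {1,4,6,9}; col 5 has {2,3,8,9}; box has {2,5,6,8} → only 7 remains.
row 9, column 6 = 3: row 9 has {1,4,6,7,9}; col 6 has {1,2,8}; box has {2,5,6,7,8} → only 3 remains.
row 9, column 9 = 8: row 9 has {1,3,4,6,7,9}; col 9 has {2,3,5,6,7}; box has {} → only 8 remains.
row 6, column 1 = 4: row 6 has {6,8,9}; col 1 has {1,2,3,5,6,7,9}; box has {3,5,6,9} → only 4 remains.
row 6, column 5 = 5: row 6 has {4,6,8,9}; col 5 has {2,3,7,8,9}; box has {1,3,9} → only 5 remains.
row 6, column 6 = 7: row 6 has {4,5,6,8,9}; col 6 has {1,2,3,8}; box has {1,3,5,9} → only 7 remains.
row 7, column 3 = 8: row 7 has {2,5,7}; col 3 has {2,3,5,6,9}; box has {1,2,3,4,5,6,7,9} → only 8 remains.
row 9, column 8 = 2: row 9 has {1,3,4,6,7,8,9}; col 8 has {4,5,7}; box has {8} → only 2 remains.
row 4, column 4 = 8: row 4 has {1,2,3,4,5,6,9}; col 4 has {5,6,9}; box has {1,3,5,7,9} → only 8 remains.
row 5, column 1 = 8: row 5 has {3,5,7}; col 1 has {1,2,3,4,5,6,7,9}; box has {3,4,5,6,9} → only 8 remains.
row 6, column 3 = 1: row 6 has {4,5,6,7,8,9}; col 3 has {2,3,5,6,8,9}; box has {3,4,5,6,8,9} → only 1 remains.
row 6, column 8 = 3: row 6 has {1,4,5,6,7,8,9}; col 8 has {2,4,5,7}; box has {2,4,5,6,7,8} → only 3 remains.
row 9, column 7 = 5: row 9 has {1,2,3,4,6,7,8,9}; col 7 has {4,6,8}; box has {2,8} → only 5 remains.
row 1, column 3 = 7: row 1 has {2,3,4,5,6,8,9}; col 3 has {1,2,3,5,6,8,9}; box has {2,3,5,6,9} → only 7 remains.
row 1, column 4 = 1: row 1 has {2,3,4,5,6,7,8,9}; col 4 has {5,6,8,9}; box has {2,8,9} → only 1 remains.
row 2, column 3 = 4: row 2 has {3,5,9}; col 3 has {1,2,3,5,6,7,8,9}; box has {2,3,5,6,7,9} → only 4 remains.
row 2, column 4 = 7: row 2 has {3,4,5,9}; col 4 has {1,5,6,8,9}; box has {1,2,8,9} → only 7 remains.
row 2, column 6 = 6: row 2 has {3,4,5,7,9}; col 6 has {1,2,3,7,8}; box has {1,2,7,8,9} → only 6 remains.
row 3, column 5 = 4: row 3 has {2,6,7}; col 5 has {2,3,5,7,8,9}; box has {1,2,6,7,8,9} → only 4 remains.
row 3, column 6 = 5: row 3 has {2,4,6,7}; col 6 has {1,2,3,6,7,8}; box has {1,2,4,6,7,8,9} → only 5 remains.
row 4, column 2 = 7: row 4 has {1,2,3,4,5,6,8,9}; col 2 has {3,4,5,6,9}; box has {1,3,4,5,6,8,9} → only 7 remains.
row 5, column 5 = 6: row 5 has {3,5,7,8}; col 5 has {2,3,4,5,7,8,9}; box has {1,3,5,7,8,9} → only 6 remains.
row 5, column 6 = 4: row 5 has {3,5,6,7,8}; col 6 has {1,2,3,5,6,7,8}; box has {1,3,5,6,7,8,9} → only 4 remains.
row 6, column 2 = 2: row 6 has {1,3,4,5,6,7,8,9}; col 2 has {3,4,5,6,7,9}; box has {1,3,4,5,6,7,8,9} → only 2 remains.
row 7, column 4 = 4: row 7 has {2,5,7,8}; col 4 has {1,5,6,7,8,9}; box has {2,3,5,6,7,8} → only 4 remains.
row 7, column 6 = 9: row 7 has {2,4,5,7,8}; col 6 has {1,2,3,4,5,6,7,8}; box has {2,3,4,5,6,7,8} → only 9 remains.
row 7, column 9 = 1: row 7 has {2,4,5,7,8,9}; col 9 has {2,3,5,6,7,8}; box has {2,5,8} → only 1 remains.
row 8, column 5 = 1: row 8 has {2,3,5,6,8}; col 5 has {2,3,4,5,6,7,8,9}; box has {2,3,4,5,6,7,8,9} → only 1 remains.
row 8, column 8 = 9: row 8 has {1,2,3,5,6,8}; col 8 has {2,3,4,5,7}; box has {1,2,5,8} → only 9 remains.
row 8, column 9 = 4: row 8 has {1,2,3,5,6,8,9}; col 9 has {1,2,3,5,6,7,8}; box has {1,2,5,8,9} → only 4 remains.
row 3, column 4 = 3: row 3 has {2,4,5,6,7}; col 4 has {1,4,5,6,7,8,9}; box has {1,2,4,5,6,7,8,9} → only 3 remains.
row 3, column 9 = 9: row 3 has {2,3,4,5,6,7}; col 9 has {1,2,3,4,5,6,7,8}; box has {3,4,5,6,7} → only 9 remains.
row 5, column 4 = 2: row 5 has {3,4,5,6,7,8}; col 4 has {1,3,4,5,6,7,8,9}; box has {1,3,4,5,6,7,8,9} → only 2 remains.
row 5, column 8 = 1: row 5 has {2,3,4,5,6,7,8}; col 8 has {2,3,4,5,7,9}; box has {2,3,4,5,6,7,8} → only 1 remains.
row 7, column 7 = 3: row 7 has {1,2,4,5,7,8,9}; col 7 has {4,5,6,8}; box has {1,2,4,5,8,9} → only 3 remains.
row 7, column 8 = 6: row 7 has {1,2,3,4,5,7,8,9}; col 8 has {1,2,3,4,5,7,9}; box has {1,2,3,4,5,8,9} → only 6 remains.
row 8, column 7 = 7: row 8 has {1,2,3,4,5,6,8,9}; col 7 has {3,4,5,6,8}; box has {1,2,3,4,5,6,8,9} → only 7 remains.
row 2, column 8 = 8: row 2 has {3,4,5,6,7,9}; col 8 has {1,2,3,4,5,6,7,9}; box has {3,4,5,6,7,9} → only 8 remains.
row 3, column 7 = 1: row 3 has {2,3,4,5,6,7,9}; col 7 has {3,4,5,6,7,8}; box has {3,4,5,6,7,8,9} → only 1 remains.
row 5, column 7 = 9: row 5 has {1,2,3,4,5,6,7,8}; col 7 has {1,3,4,5,6,7,8}; box has {1,2,3,4,5,6,7,8} → only 9 remains.
row 2, column 2 = 1: row 2 has {3,4,5,6,7,8,9}; col 2 has {2,3,4,5,6,7,9}; box has {2,3,4,5,6,7,9} → only 1 remains.
row 2, column 7 = 2: row 2 has {1,3,4,5,6,7,8,9}; col 7 has {1,3,4,5,6,7,8,9}; box has {1,3,4,5,6,7,8,9} → only 2 remains.
row 3, column 2 = 8: row 3 has {1,2,3,4,5,6,7,9}; col 2 has {1,2,3,4,5,6,7,9}; box has {1,2,3,4,5,6,7,9} → only 8 remains.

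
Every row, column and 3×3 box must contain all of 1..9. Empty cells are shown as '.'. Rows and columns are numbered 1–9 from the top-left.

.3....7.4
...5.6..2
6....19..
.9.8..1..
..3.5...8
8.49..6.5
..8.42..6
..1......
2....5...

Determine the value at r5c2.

r1c4 = 2 (sole candidate).
r3c9 = 3 (sole candidate).
r4c9 = 7 (sole candidate).
r8c9 = 9 (sole candidate).
r9c9 = 1 (sole candidate).
r2c7 = 8 (sole candidate).
r2c8 = 1 (sole candidate).
r3c8 = 5 (sole candidate).
r4c1 = 5 (sole candidate).
r1c8 = 6 (sole candidate).
r1c1 = 1 (hidden single in row 1).
r1c3 = 5 (hidden single in row 1).
r5c1 = 7 (sole candidate).
r5c6 = 4 (sole candidate).
r5c7 = 2 (sole candidate).
r5c8 = 9 (sole candidate).
r6c8 = 3 (sole candidate).
r7c8 = 7 (sole candidate).
r4c6 = 3 (sole candidate).
r4c8 = 4 (sole candidate).
r6c6 = 7 (sole candidate).
r7c2 = 5 (sole candidate).
r7c7 = 3 (sole candidate).
r8c6 = 8 (sole candidate).
r8c8 = 2 (sole candidate).
r9c7 = 4 (sole candidate).
r9c8 = 8 (sole candidate).
r1c6 = 9 (sole candidate).
r7c1 = 9 (sole candidate).
r7c4 = 1 (sole candidate).
r8c7 = 5 (sole candidate).
r1c5 = 8 (sole candidate).
r2c1 = 4 (sole candidate).
r2c2 = 7 (sole candidate).
r2c3 = 9 (sole candidate).
r2c5 = 3 (sole candidate).
r3c3 = 2 (sole candidate).
r3c5 = 7 (sole candidate).
r4c3 = 6 (sole candidate).
r4c5 = 2 (sole candidate).
r5c2 = 1: row 5 has {2,3,4,5,7,8,9}; col 2 has {3,5,7,9}; box has {3,4,5,6,7,8,9} → only 1 remains.

1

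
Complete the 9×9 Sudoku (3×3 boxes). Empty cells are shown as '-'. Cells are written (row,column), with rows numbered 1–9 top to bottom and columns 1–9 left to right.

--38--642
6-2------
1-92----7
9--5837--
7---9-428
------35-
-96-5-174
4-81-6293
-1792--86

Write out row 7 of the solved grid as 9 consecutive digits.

(1,1) = 5 (sole candidate).
(1,2) = 7 (sole candidate).
(1,5) = 1 (sole candidate).
(1,6) = 9 (sole candidate).
(3,8) = 3 (sole candidate).
(4,9) = 1 (sole candidate).
(5,4) = 6 (sole candidate).
(5,6) = 1 (sole candidate).
(6,9) = 9 (sole candidate).
(7,4) = 3: row 7 has {1,4,5,6,7,9}; col 4 has {1,2,5,6,8,9}; box has {1,2,5,6,9} → only 3 remains.
(7,6) = 8: row 7 has {1,3,4,5,6,7,9}; col 6 has {1,3,6,9}; box has {1,2,3,5,6,9} → only 8 remains.
(8,2) = 5 (sole candidate).
(8,5) = 7 (sole candidate).
(9,1) = 3 (sole candidate).
(9,6) = 4 (sole candidate).
(9,7) = 5 (sole candidate).
(2,8) = 1 (sole candidate).
(2,9) = 5 (sole candidate).
(3,6) = 5 (sole candidate).
(3,7) = 8 (sole candidate).
(4,3) = 4 (sole candidate).
(4,8) = 6 (sole candidate).
(5,2) = 3 (sole candidate).
(5,3) = 5 (sole candidate).
(6,3) = 1 (sole candidate).
(6,5) = 4 (sole candidate).
(7,1) = 2: row 7 has {1,3,4,5,6,7,8,9}; col 1 has {1,3,4,5,6,7,9}; box has {1,3,4,5,6,7,8,9} → only 2 remains.

296358174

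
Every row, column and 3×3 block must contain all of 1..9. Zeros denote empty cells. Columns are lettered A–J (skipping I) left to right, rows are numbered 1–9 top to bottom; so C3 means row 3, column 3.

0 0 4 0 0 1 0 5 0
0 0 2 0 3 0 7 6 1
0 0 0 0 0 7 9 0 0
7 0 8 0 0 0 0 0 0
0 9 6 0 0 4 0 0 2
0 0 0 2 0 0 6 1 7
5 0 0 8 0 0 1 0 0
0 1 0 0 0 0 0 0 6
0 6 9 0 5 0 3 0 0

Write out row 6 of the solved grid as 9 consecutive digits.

435298617

F9 = 2: row 9 has {3,5,6,9}; col 6 has {1,4,7}; box has {5,8} → only 2 remains.
B1 = 7: in row 1, 7 can only go here (every other open cell in that row sees a 7).
D2 = 4: in row 2, 4 can only go here (every other open cell in that row sees a 4).
B4 = 2: in row 4, 2 can only go here (every other open cell in that row sees a 2).
H7 = 2: in row 7, 2 can only go here (every other open cell in that row sees a 2).
E3 = 2: in row 3, 2 can only go here (every other open cell in that row sees a 2).
G1 = 2: in row 1, 2 can only go here (every other open cell in that row sees a 2).
A8 = 2: in row 8, 2 can only go here (every other open cell in that row sees a 2).
G8 = 5: in row 8, 5 can only go here (every other open cell in that row sees a 5).
G4 = 4: row 4 has {2,7,8}; col 7 has {1,2,3,5,6,7,9}; box has {1,2,6,7} → only 4 remains.
G5 = 8: row 5 has {2,4,6,9}; col 7 has {1,2,3,4,5,6,7,9}; box has {1,2,4,6,7} → only 8 remains.
H5 = 3: row 5 has {2,4,6,8,9}; col 8 has {1,2,5,6}; box has {1,2,4,6,7,8} → only 3 remains.
H4 = 9: row 4 has {2,4,7,8}; col 8 has {1,2,3,5,6}; box has {1,2,3,4,6,7,8} → only 9 remains.
J4 = 5: row 4 has {2,4,7,8,9}; col 9 has {1,2,6,7}; box has {1,2,3,4,6,7,8,9} → only 5 remains.
A5 = 1: row 5 has {2,3,4,6,8,9}; col 1 has {2,5,7}; box has {2,6,7,8,9} → only 1 remains.
E5 = 7: row 5 has {1,2,3,4,6,8,9}; col 5 has {2,3,5}; box has {2,4} → only 7 remains.
D5 = 5: row 5 has {1,2,3,4,6,7,8,9}; col 4 has {2,4,8}; box has {2,4,7} → only 5 remains.
D3 = 6: row 3 has {2,7,9}; col 4 has {2,4,5,8}; box has {1,2,3,4,7} → only 6 remains.
D1 = 9: row 1 has {1,2,4,5,7}; col 4 has {2,4,5,6,8}; box has {1,2,3,4,6,7} → only 9 remains.
E1 = 8: row 1 has {1,2,4,5,7,9}; col 5 has {2,3,5,7}; box has {1,2,3,4,6,7,9} → only 8 remains.
J1 = 3: row 1 has {1,2,4,5,7,8,9}; col 9 has {1,2,5,6,7}; box has {1,2,5,6,7,9} → only 3 remains.
F2 = 5: row 2 has {1,2,3,4,6,7}; col 6 has {1,2,4,7}; box has {1,2,3,4,6,7,8,9} → only 5 remains.
E6 = 9: row 6 has {1,2,6,7}; col 5 has {2,3,5,7,8}; box has {2,4,5,7} → only 9 remains.
E8 = 4: row 8 has {1,2,5,6}; col 5 has {2,3,5,7,8,9}; box has {2,5,8} → only 4 remains.
A1 = 6: row 1 has {1,2,3,4,5,7,8,9}; col 1 has {1,2,5,7}; box has {2,4,7} → only 6 remains.
B2 = 8: row 2 has {1,2,3,4,5,6,7}; col 2 has {1,2,6,7,9}; box has {2,4,6,7} → only 8 remains.
A3 = 3: row 3 has {2,6,7,9}; col 1 has {1,2,5,6,7}; box has {2,4,6,7,8} → only 3 remains.
B3 = 5: row 3 has {2,3,6,7,9}; col 2 has {1,2,6,7,8,9}; box has {2,3,4,6,7,8} → only 5 remains.
C3 = 1: row 3 has {2,3,5,6,7,9}; col 3 has {2,4,6,8,9}; box has {2,3,4,5,6,7,8} → only 1 remains.
A6 = 4: row 6 has {1,2,6,7,9}; col 1 has {1,2,3,5,6,7}; box has {1,2,6,7,8,9} → only 4 remains.
B6 = 3: row 6 has {1,2,4,6,7,9}; col 2 has {1,2,5,6,7,8,9}; box has {1,2,4,6,7,8,9} → only 3 remains.
C6 = 5: row 6 has {1,2,3,4,6,7,9}; col 3 has {1,2,4,6,8,9}; box has {1,2,3,4,6,7,8,9} → only 5 remains.
F6 = 8: row 6 has {1,2,3,4,5,6,7,9}; col 6 has {1,2,4,5,7}; box has {2,4,5,7,9} → only 8 remains.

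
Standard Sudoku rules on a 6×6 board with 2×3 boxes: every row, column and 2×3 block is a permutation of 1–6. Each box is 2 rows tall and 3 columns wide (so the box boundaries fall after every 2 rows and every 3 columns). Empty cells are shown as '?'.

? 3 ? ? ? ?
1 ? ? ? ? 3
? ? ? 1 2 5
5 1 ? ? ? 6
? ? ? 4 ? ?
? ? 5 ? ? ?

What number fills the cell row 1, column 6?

4

row 4, column 4 = 3 (sole candidate).
row 4, column 5 = 4 (sole candidate).
row 4, column 3 = 2 (sole candidate).
row 5, column 5 = 5 (hidden single in row 5).
row 2, column 5 = 6 (sole candidate).
row 1, column 5 = 1 (sole candidate).
row 2, column 3 = 4 (sole candidate).
row 6, column 5 = 3 (sole candidate).
row 1, column 3 = 6 (sole candidate).
row 3, column 3 = 3 (sole candidate).
row 5, column 3 = 1 (sole candidate).
row 5, column 6 = 2 (sole candidate).
row 6, column 4 = 6 (sole candidate).
row 6, column 6 = 1 (sole candidate).
row 1, column 1 = 2 (sole candidate).
row 1, column 4 = 5 (sole candidate).
row 1, column 6 = 4: row 1 has {1,2,3,5,6}; col 6 has {1,2,3,5,6}; box has {1,3,5,6} → only 4 remains.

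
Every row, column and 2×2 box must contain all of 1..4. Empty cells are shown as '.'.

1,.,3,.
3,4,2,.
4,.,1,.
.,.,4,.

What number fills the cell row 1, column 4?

row 1, column 2 = 2: row 1 has {1,3}; col 2 has {4}; box has {1,3,4} → only 2 remains.
row 1, column 4 = 4: row 1 has {1,2,3}; col 4 has {}; box has {2,3} → only 4 remains.

4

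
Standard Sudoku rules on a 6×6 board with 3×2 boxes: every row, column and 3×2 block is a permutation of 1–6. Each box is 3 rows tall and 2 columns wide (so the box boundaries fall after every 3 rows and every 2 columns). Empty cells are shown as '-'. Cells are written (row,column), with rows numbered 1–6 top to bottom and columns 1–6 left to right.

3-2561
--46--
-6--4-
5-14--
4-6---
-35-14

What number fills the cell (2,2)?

5

(1,2) = 4: row 1 has {1,2,3,5,6}; col 2 has {3,6}; box has {3,6} → only 4 remains.
(3,3) = 3: row 3 has {4,6}; col 3 has {1,2,4,5,6}; box has {2,4,5,6} → only 3 remains.
(3,4) = 1: row 3 has {3,4,6}; col 4 has {4,5,6}; box has {2,3,4,5,6} → only 1 remains.
(4,2) = 2: row 4 has {1,4,5}; col 2 has {3,4,6}; box has {3,4,5} → only 2 remains.
(4,5) = 3: row 4 has {1,2,4,5}; col 5 has {1,4,6}; box has {1,4} → only 3 remains.
(4,6) = 6: row 4 has {1,2,3,4,5}; col 6 has {1,4}; box has {1,3,4} → only 6 remains.
(5,2) = 1: row 5 has {4,6}; col 2 has {2,3,4,6}; box has {2,3,4,5} → only 1 remains.
(6,1) = 6: row 6 has {1,3,4,5}; col 1 has {3,4,5}; box has {1,2,3,4,5} → only 6 remains.
(6,4) = 2: row 6 has {1,3,4,5,6}; col 4 has {1,4,5,6}; box has {1,4,5,6} → only 2 remains.
(2,2) = 5: row 2 has {4,6}; col 2 has {1,2,3,4,6}; box has {3,4,6} → only 5 remains.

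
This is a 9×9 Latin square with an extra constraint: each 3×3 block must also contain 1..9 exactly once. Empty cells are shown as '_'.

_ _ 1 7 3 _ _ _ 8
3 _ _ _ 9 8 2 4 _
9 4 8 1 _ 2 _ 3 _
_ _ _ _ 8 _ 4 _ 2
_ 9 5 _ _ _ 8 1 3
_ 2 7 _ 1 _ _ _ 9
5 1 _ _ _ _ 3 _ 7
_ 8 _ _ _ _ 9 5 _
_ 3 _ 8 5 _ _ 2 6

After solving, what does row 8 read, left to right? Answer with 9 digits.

682371954

R2C3 = 6: row 2 has {2,3,4,8,9}; col 3 has {1,5,7,8}; box has {1,3,4,8,9} → only 6 remains.
R2C4 = 5: row 2 has {2,3,4,6,8,9}; col 4 has {1,7,8}; box has {1,2,3,7,8,9} → only 5 remains.
R2C9 = 1: row 2 has {2,3,4,5,6,8,9}; col 9 has {2,3,6,7,8,9}; box has {2,3,4,8} → only 1 remains.
R3C5 = 6: row 3 has {1,2,3,4,8,9}; col 5 has {1,3,5,8,9}; box has {1,2,3,5,7,8,9} → only 6 remains.
R3C9 = 5: row 3 has {1,2,3,4,6,8,9}; col 9 has {1,2,3,6,7,8,9}; box has {1,2,3,4,8} → only 5 remains.
R4C2 = 6: row 4 has {2,4,8}; col 2 has {1,2,3,4,8,9}; box has {2,5,7,9} → only 6 remains.
R4C3 = 3: row 4 has {2,4,6,8}; col 3 has {1,5,6,7,8}; box has {2,5,6,7,9} → only 3 remains.
R4C4 = 9: row 4 has {2,3,4,6,8}; col 4 has {1,5,7,8}; box has {1,8} → only 9 remains.
R4C8 = 7: row 4 has {2,3,4,6,8,9}; col 8 has {1,2,3,4,5}; box has {1,2,3,4,8,9} → only 7 remains.
R5C1 = 4: row 5 has {1,3,5,8,9}; col 1 has {3,5,9}; box has {2,3,5,6,7,9} → only 4 remains.
R6C1 = 8: row 6 has {1,2,7,9}; col 1 has {3,4,5,9}; box has {2,3,4,5,6,7,9} → only 8 remains.
R6C8 = 6: row 6 has {1,2,7,8,9}; col 8 has {1,2,3,4,5,7}; box has {1,2,3,4,7,8,9} → only 6 remains.
R7C8 = 8: row 7 has {1,3,5,7}; col 8 has {1,2,3,4,5,6,7}; box has {2,3,5,6,7,9} → only 8 remains.
R8C9 = 4: row 8 has {5,8,9}; col 9 has {1,2,3,5,6,7,8,9}; box has {2,3,5,6,7,8,9} → only 4 remains.
R9C1 = 7: row 9 has {2,3,5,6,8}; col 1 has {3,4,5,8,9}; box has {1,3,5,8} → only 7 remains.
R9C7 = 1: row 9 has {2,3,5,6,7,8}; col 7 has {2,3,4,8,9}; box has {2,3,4,5,6,7,8,9} → only 1 remains.
R1C1 = 2: row 1 has {1,3,7,8}; col 1 has {3,4,5,7,8,9}; box has {1,3,4,6,8,9} → only 2 remains.
R1C2 = 5: row 1 has {1,2,3,7,8}; col 2 has {1,2,3,4,6,8,9}; box has {1,2,3,4,6,8,9} → only 5 remains.
R1C6 = 4: row 1 has {1,2,3,5,7,8}; col 6 has {2,8}; box has {1,2,3,5,6,7,8,9} → only 4 remains.
R1C7 = 6: row 1 has {1,2,3,4,5,7,8}; col 7 has {1,2,3,4,8,9}; box has {1,2,3,4,5,8} → only 6 remains.
R1C8 = 9: row 1 has {1,2,3,4,5,6,7,8}; col 8 has {1,2,3,4,5,6,7,8}; box has {1,2,3,4,5,6,8} → only 9 remains.
R2C2 = 7: row 2 has {1,2,3,4,5,6,8,9}; col 2 has {1,2,3,4,5,6,8,9}; box has {1,2,3,4,5,6,8,9} → only 7 remains.
R3C7 = 7: row 3 has {1,2,3,4,5,6,8,9}; col 7 has {1,2,3,4,6,8,9}; box has {1,2,3,4,5,6,8,9} → only 7 remains.
R4C1 = 1: row 4 has {2,3,4,6,7,8,9}; col 1 has {2,3,4,5,7,8,9}; box has {2,3,4,5,6,7,8,9} → only 1 remains.
R4C6 = 5: row 4 has {1,2,3,4,6,7,8,9}; col 6 has {2,4,8}; box has {1,8,9} → only 5 remains.
R6C6 = 3: row 6 has {1,2,6,7,8,9}; col 6 has {2,4,5,8}; box has {1,5,8,9} → only 3 remains.
R6C7 = 5: row 6 has {1,2,3,6,7,8,9}; col 7 has {1,2,3,4,6,7,8,9}; box has {1,2,3,4,6,7,8,9} → only 5 remains.
R8C1 = 6: row 8 has {4,5,8,9}; col 1 has {1,2,3,4,5,7,8,9}; box has {1,3,5,7,8} → only 6 remains.
R8C3 = 2: row 8 has {4,5,6,8,9}; col 3 has {1,3,5,6,7,8}; box has {1,3,5,6,7,8} → only 2 remains.
R8C4 = 3: row 8 has {2,4,5,6,8,9}; col 4 has {1,5,7,8,9}; box has {5,8} → only 3 remains.
R8C5 = 7: row 8 has {2,3,4,5,6,8,9}; col 5 has {1,3,5,6,8,9}; box has {3,5,8} → only 7 remains.
R8C6 = 1: row 8 has {2,3,4,5,6,7,8,9}; col 6 has {2,3,4,5,8}; box has {3,5,7,8} → only 1 remains.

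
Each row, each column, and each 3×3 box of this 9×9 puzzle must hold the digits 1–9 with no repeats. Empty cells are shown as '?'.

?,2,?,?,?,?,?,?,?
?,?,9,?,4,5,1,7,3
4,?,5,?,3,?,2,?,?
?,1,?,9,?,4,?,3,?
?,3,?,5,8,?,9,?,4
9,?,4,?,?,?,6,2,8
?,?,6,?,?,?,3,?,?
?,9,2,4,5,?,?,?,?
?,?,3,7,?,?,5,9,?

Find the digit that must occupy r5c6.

6

r4c7 = 7: row 4 has {1,3,4,9}; col 7 has {1,2,3,5,6,9}; box has {2,3,4,6,8,9} → only 7 remains.
r4c9 = 5: row 4 has {1,3,4,7,9}; col 9 has {3,4,8}; box has {2,3,4,6,7,8,9} → only 5 remains.
r5c3 = 7: row 5 has {3,4,5,8,9}; col 3 has {2,3,4,5,6,9}; box has {1,3,4,9} → only 7 remains.
r5c8 = 1: row 5 has {3,4,5,7,8,9}; col 8 has {2,3,7,9}; box has {2,3,4,5,6,7,8,9} → only 1 remains.
r6c2 = 5: row 6 has {2,4,6,8,9}; col 2 has {1,2,3,9}; box has {1,3,4,7,9} → only 5 remains.
r8c7 = 8: row 8 has {2,4,5,9}; col 7 has {1,2,3,5,6,7,9}; box has {3,5,9} → only 8 remains.
r8c8 = 6: row 8 has {2,4,5,8,9}; col 8 has {1,2,3,7,9}; box has {3,5,8,9} → only 6 remains.
r1c7 = 4: row 1 has {2}; col 7 has {1,2,3,5,6,7,8,9}; box has {1,2,3,7} → only 4 remains.
r3c8 = 8: row 3 has {2,3,4,5}; col 8 has {1,2,3,6,7,9}; box has {1,2,3,4,7} → only 8 remains.
r4c3 = 8: row 4 has {1,3,4,5,7,9}; col 3 has {2,3,4,5,6,7,9}; box has {1,3,4,5,7,9} → only 8 remains.
r7c8 = 4: row 7 has {3,6}; col 8 has {1,2,3,6,7,8,9}; box has {3,5,6,8,9} → only 4 remains.
r1c3 = 1: row 1 has {2,4}; col 3 has {2,3,4,5,6,7,8,9}; box has {2,4,5,9} → only 1 remains.
r1c8 = 5: row 1 has {1,2,4}; col 8 has {1,2,3,4,6,7,8,9}; box has {1,2,3,4,7,8} → only 5 remains.
r1c1 = 3: in row 1, 3 can only go here (every other open cell in that row sees a 3).
r2c4 = 2: in row 2, 2 can only go here (every other open cell in that row sees a 2).
r7c1 = 5: in row 7, 5 can only go here (every other open cell in that row sees a 5).
r8c6 = 3: in row 8, 3 can only go here (every other open cell in that row sees a 3).
r6c4 = 3: in row 6, 3 can only go here (every other open cell in that row sees a 3).
r9c2 = 4: in row 9, 4 can only go here (every other open cell in that row sees a 4).
r8c1 = 7: in column 1, 7 can only go here (every other open cell in that column sees a 7).
r7c2 = 8: row 7 has {3,4,5,6}; col 2 has {1,2,3,4,5,9}; box has {2,3,4,5,6,7,9} → only 8 remains.
r7c4 = 1: row 7 has {3,4,5,6,8}; col 4 has {2,3,4,5,7,9}; box has {3,4,5,7} → only 1 remains.
r8c9 = 1: row 8 has {2,3,4,5,6,7,8,9}; col 9 has {3,4,5,8}; box has {3,4,5,6,8,9} → only 1 remains.
r9c1 = 1: row 9 has {3,4,5,7,9}; col 1 has {3,4,5,7,9}; box has {2,3,4,5,6,7,8,9} → only 1 remains.
r9c9 = 2: row 9 has {1,3,4,5,7,9}; col 9 has {1,3,4,5,8}; box has {1,3,4,5,6,8,9} → only 2 remains.
r2c2 = 6: row 2 has {1,2,3,4,5,7,9}; col 2 has {1,2,3,4,5,8,9}; box has {1,2,3,4,5,9} → only 6 remains.
r3c2 = 7: row 3 has {2,3,4,5,8}; col 2 has {1,2,3,4,5,6,8,9}; box has {1,2,3,4,5,6,9} → only 7 remains.
r3c4 = 6: row 3 has {2,3,4,5,7,8}; col 4 has {1,2,3,4,5,7,9}; box has {2,3,4,5} → only 6 remains.
r3c9 = 9: row 3 has {2,3,4,5,6,7,8}; col 9 has {1,2,3,4,5,8}; box has {1,2,3,4,5,7,8} → only 9 remains.
r7c9 = 7: row 7 has {1,3,4,5,6,8}; col 9 has {1,2,3,4,5,8,9}; box has {1,2,3,4,5,6,8,9} → only 7 remains.
r9c5 = 6: row 9 has {1,2,3,4,5,7,9}; col 5 has {3,4,5,8}; box has {1,3,4,5,7} → only 6 remains.
r9c6 = 8: row 9 has {1,2,3,4,5,6,7,9}; col 6 has {3,4,5}; box has {1,3,4,5,6,7} → only 8 remains.
r1c4 = 8: row 1 has {1,2,3,4,5}; col 4 has {1,2,3,4,5,6,7,9}; box has {2,3,4,5,6} → only 8 remains.
r1c9 = 6: row 1 has {1,2,3,4,5,8}; col 9 has {1,2,3,4,5,7,8,9}; box has {1,2,3,4,5,7,8,9} → only 6 remains.
r2c1 = 8: row 2 has {1,2,3,4,5,6,7,9}; col 1 has {1,3,4,5,7,9}; box has {1,2,3,4,5,6,7,9} → only 8 remains.
r3c6 = 1: row 3 has {2,3,4,5,6,7,8,9}; col 6 has {3,4,5,8}; box has {2,3,4,5,6,8} → only 1 remains.
r4c5 = 2: row 4 has {1,3,4,5,7,8,9}; col 5 has {3,4,5,6,8}; box has {3,4,5,8,9} → only 2 remains.
r5c6 = 6: row 5 has {1,3,4,5,7,8,9}; col 6 has {1,3,4,5,8}; box has {2,3,4,5,8,9} → only 6 remains.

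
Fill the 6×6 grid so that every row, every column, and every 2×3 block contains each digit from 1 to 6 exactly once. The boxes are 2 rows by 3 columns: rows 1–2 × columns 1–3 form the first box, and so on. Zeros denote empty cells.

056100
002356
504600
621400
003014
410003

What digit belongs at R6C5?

6

R1C1 = 3 (sole candidate).
R1C6 = 2 (sole candidate).
R2C1 = 1 (sole candidate).
R2C2 = 4 (sole candidate).
R3C2 = 3 (sole candidate).
R3C5 = 2 (sole candidate).
R3C6 = 1 (sole candidate).
R4C5 = 3 (sole candidate).
R4C6 = 5 (sole candidate).
R5C1 = 2 (sole candidate).
R5C2 = 6 (sole candidate).
R5C4 = 5 (sole candidate).
R6C3 = 5 (sole candidate).
R6C4 = 2 (sole candidate).
R6C5 = 6: row 6 has {1,2,3,4,5}; col 5 has {1,2,3,5}; box has {1,2,3,4,5} → only 6 remains.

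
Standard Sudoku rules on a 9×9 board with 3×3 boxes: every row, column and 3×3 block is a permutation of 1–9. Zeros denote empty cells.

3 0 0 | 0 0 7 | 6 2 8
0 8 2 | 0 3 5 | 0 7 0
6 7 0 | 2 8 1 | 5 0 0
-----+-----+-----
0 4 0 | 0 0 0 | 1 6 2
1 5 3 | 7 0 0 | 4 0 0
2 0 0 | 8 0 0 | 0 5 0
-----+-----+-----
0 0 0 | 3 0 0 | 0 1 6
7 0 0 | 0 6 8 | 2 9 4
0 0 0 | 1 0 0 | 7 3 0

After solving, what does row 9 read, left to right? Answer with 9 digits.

r2c7 = 9 (sole candidate).
r2c9 = 1 (sole candidate).
r3c8 = 4 (sole candidate).
r3c9 = 3 (sole candidate).
r5c8 = 8 (sole candidate).
r5c9 = 9 (sole candidate).
r6c7 = 3 (sole candidate).
r6c9 = 7 (sole candidate).
r7c7 = 8 (sole candidate).
r8c4 = 5 (sole candidate).
r9c9 = 5: row 9 has {1,3,7}; col 9 has {1,2,3,4,6,7,8,9}; box has {1,2,3,4,6,7,8,9} → only 5 remains.
r2c1 = 4 (sole candidate).
r2c4 = 6 (sole candidate).
r3c3 = 9 (sole candidate).
r4c4 = 9 (sole candidate).
r4c5 = 5 (sole candidate).
r4c6 = 3 (sole candidate).
r5c5 = 2 (sole candidate).
r5c6 = 6 (sole candidate).
r6c3 = 6 (sole candidate).
r6c6 = 4 (sole candidate).
r8c3 = 1 (sole candidate).
r1c2 = 1 (sole candidate).
r1c3 = 5 (sole candidate).
r1c4 = 4 (sole candidate).
r1c5 = 9 (sole candidate).
r4c1 = 8 (sole candidate).
r4c3 = 7 (sole candidate).
r6c2 = 9 (sole candidate).
r6c5 = 1 (sole candidate).
r7c2 = 2 (sole candidate).
r7c3 = 4 (sole candidate).
r7c5 = 7 (sole candidate).
r7c6 = 9 (sole candidate).
r8c2 = 3 (sole candidate).
r9c1 = 9: row 9 has {1,3,5,7}; col 1 has {1,2,3,4,6,7,8}; box has {1,2,3,4,7} → only 9 remains.
r9c2 = 6: row 9 has {1,3,5,7,9}; col 2 has {1,2,3,4,5,7,8,9}; box has {1,2,3,4,7,9} → only 6 remains.
r9c3 = 8: row 9 has {1,3,5,6,7,9}; col 3 has {1,2,3,4,5,6,7,9}; box has {1,2,3,4,6,7,9} → only 8 remains.
r9c5 = 4: row 9 has {1,3,5,6,7,8,9}; col 5 has {1,2,3,5,6,7,8,9}; box has {1,3,5,6,7,8,9} → only 4 remains.
r9c6 = 2: row 9 has {1,3,4,5,6,7,8,9}; col 6 has {1,3,4,5,6,7,8,9}; box has {1,3,4,5,6,7,8,9} → only 2 remains.

968142735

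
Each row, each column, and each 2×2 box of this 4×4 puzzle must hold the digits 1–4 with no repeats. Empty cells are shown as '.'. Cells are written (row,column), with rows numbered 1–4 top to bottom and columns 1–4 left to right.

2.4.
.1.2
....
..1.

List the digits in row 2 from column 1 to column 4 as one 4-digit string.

4132

(1,2) = 3: row 1 has {2,4}; col 2 has {1}; box has {1,2} → only 3 remains.
(1,4) = 1: row 1 has {2,3,4}; col 4 has {2}; box has {2,4} → only 1 remains.
(2,1) = 4: row 2 has {1,2}; col 1 has {2}; box has {1,2,3} → only 4 remains.
(2,3) = 3: row 2 has {1,2,4}; col 3 has {1,4}; box has {1,2,4} → only 3 remains.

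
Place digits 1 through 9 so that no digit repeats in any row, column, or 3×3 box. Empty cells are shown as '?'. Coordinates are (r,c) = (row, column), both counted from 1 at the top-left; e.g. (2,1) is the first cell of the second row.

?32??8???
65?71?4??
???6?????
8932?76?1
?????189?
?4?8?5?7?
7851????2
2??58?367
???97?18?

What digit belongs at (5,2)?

(1,4) = 4: row 1 has {2,3,8}; col 4 has {1,2,5,6,7,8,9}; box has {1,6,7,8} → only 4 remains.
(4,5) = 4: row 4 has {1,2,3,6,7,8,9}; col 5 has {1,7,8}; box has {1,2,5,7,8} → only 4 remains.
(4,8) = 5: row 4 has {1,2,3,4,6,7,8,9}; col 8 has {6,7,8,9}; box has {1,6,7,8,9} → only 5 remains.
(5,1) = 5: row 5 has {1,8,9}; col 1 has {2,6,7,8}; box has {3,4,8,9} → only 5 remains.
(5,4) = 3: row 5 has {1,5,8,9}; col 4 has {1,2,4,5,6,7,8,9}; box has {1,2,4,5,7,8} → only 3 remains.
(5,5) = 6: row 5 has {1,3,5,8,9}; col 5 has {1,4,7,8}; box has {1,2,3,4,5,7,8} → only 6 remains.
(5,9) = 4: row 5 has {1,3,5,6,8,9}; col 9 has {1,2,7}; box has {1,5,6,7,8,9} → only 4 remains.
(6,1) = 1: row 6 has {4,5,7,8}; col 1 has {2,5,6,7,8}; box has {3,4,5,8,9} → only 1 remains.
(6,3) = 6: row 6 has {1,4,5,7,8}; col 3 has {2,3,5}; box has {1,3,4,5,8,9} → only 6 remains.
(6,5) = 9: row 6 has {1,4,5,6,7,8}; col 5 has {1,4,6,7,8}; box has {1,2,3,4,5,6,7,8} → only 9 remains.
(6,7) = 2: row 6 has {1,4,5,6,7,8,9}; col 7 has {1,3,4,6,8}; box has {1,4,5,6,7,8,9} → only 2 remains.
(6,9) = 3: row 6 has {1,2,4,5,6,7,8,9}; col 9 has {1,2,4,7}; box has {1,2,4,5,6,7,8,9} → only 3 remains.
(7,5) = 3: row 7 has {1,2,5,7,8}; col 5 has {1,4,6,7,8,9}; box has {1,5,7,8,9} → only 3 remains.
(7,7) = 9: row 7 has {1,2,3,5,7,8}; col 7 has {1,2,3,4,6,8}; box has {1,2,3,6,7,8} → only 9 remains.
(7,8) = 4: row 7 has {1,2,3,5,7,8,9}; col 8 has {5,6,7,8,9}; box has {1,2,3,6,7,8,9} → only 4 remains.
(8,2) = 1: row 8 has {2,3,5,6,7,8}; col 2 has {3,4,5,8,9}; box has {2,5,7,8} → only 1 remains.
(8,6) = 4: row 8 has {1,2,3,5,6,7,8}; col 6 has {1,5,7,8}; box has {1,3,5,7,8,9} → only 4 remains.
(9,2) = 6: row 9 has {1,7,8,9}; col 2 has {1,3,4,5,8,9}; box has {1,2,5,7,8} → only 6 remains.
(9,3) = 4: row 9 has {1,6,7,8,9}; col 3 has {2,3,5,6}; box has {1,2,5,6,7,8} → only 4 remains.
(9,6) = 2: row 9 has {1,4,6,7,8,9}; col 6 has {1,4,5,7,8}; box has {1,3,4,5,7,8,9} → only 2 remains.
(9,9) = 5: row 9 has {1,2,4,6,7,8,9}; col 9 has {1,2,3,4,7}; box has {1,2,3,4,6,7,8,9} → only 5 remains.
(1,1) = 9: row 1 has {2,3,4,8}; col 1 has {1,2,5,6,7,8}; box has {2,3,5,6} → only 9 remains.
(1,5) = 5: row 1 has {2,3,4,8,9}; col 5 has {1,3,4,6,7,8,9}; box has {1,4,6,7,8} → only 5 remains.
(1,7) = 7: row 1 has {2,3,4,5,8,9}; col 7 has {1,2,3,4,6,8,9}; box has {4} → only 7 remains.
(1,8) = 1: row 1 has {2,3,4,5,7,8,9}; col 8 has {4,5,6,7,8,9}; box has {4,7} → only 1 remains.
(1,9) = 6: row 1 has {1,2,3,4,5,7,8,9}; col 9 has {1,2,3,4,5,7}; box has {1,4,7} → only 6 remains.
(2,3) = 8: row 2 has {1,4,5,6,7}; col 3 has {2,3,4,5,6}; box has {2,3,5,6,9} → only 8 remains.
(2,9) = 9: row 2 has {1,4,5,6,7,8}; col 9 has {1,2,3,4,5,6,7}; box has {1,4,6,7} → only 9 remains.
(3,1) = 4: row 3 has {6}; col 1 has {1,2,5,6,7,8,9}; box has {2,3,5,6,8,9} → only 4 remains.
(3,2) = 7: row 3 has {4,6}; col 2 has {1,3,4,5,6,8,9}; box has {2,3,4,5,6,8,9} → only 7 remains.
(3,3) = 1: row 3 has {4,6,7}; col 3 has {2,3,4,5,6,8}; box has {2,3,4,5,6,7,8,9} → only 1 remains.
(3,5) = 2: row 3 has {1,4,6,7}; col 5 has {1,3,4,5,6,7,8,9}; box has {1,4,5,6,7,8} → only 2 remains.
(3,7) = 5: row 3 has {1,2,4,6,7}; col 7 has {1,2,3,4,6,7,8,9}; box has {1,4,6,7,9} → only 5 remains.
(3,8) = 3: row 3 has {1,2,4,5,6,7}; col 8 has {1,4,5,6,7,8,9}; box has {1,4,5,6,7,9} → only 3 remains.
(3,9) = 8: row 3 has {1,2,3,4,5,6,7}; col 9 has {1,2,3,4,5,6,7,9}; box has {1,3,4,5,6,7,9} → only 8 remains.
(5,2) = 2: row 5 has {1,3,4,5,6,8,9}; col 2 has {1,3,4,5,6,7,8,9}; box has {1,3,4,5,6,8,9} → only 2 remains.

2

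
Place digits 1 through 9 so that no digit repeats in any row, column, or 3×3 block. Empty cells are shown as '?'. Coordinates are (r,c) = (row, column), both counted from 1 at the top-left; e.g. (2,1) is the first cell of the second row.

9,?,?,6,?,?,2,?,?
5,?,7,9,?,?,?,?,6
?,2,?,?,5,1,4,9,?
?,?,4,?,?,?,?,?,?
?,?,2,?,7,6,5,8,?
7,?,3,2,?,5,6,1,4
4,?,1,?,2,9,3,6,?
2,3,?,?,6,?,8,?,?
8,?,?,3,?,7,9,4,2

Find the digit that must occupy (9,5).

(1,3) = 8 (sole candidate).
(2,7) = 1 (sole candidate).
(2,8) = 3 (sole candidate).
(3,3) = 6 (sole candidate).
(4,7) = 7 (sole candidate).
(4,8) = 2 (sole candidate).
(5,1) = 1 (sole candidate).
(5,2) = 9 (sole candidate).
(5,4) = 4 (sole candidate).
(5,9) = 3 (sole candidate).
(6,2) = 8 (sole candidate).
(6,5) = 9 (sole candidate).
(8,6) = 4 (sole candidate).
(9,3) = 5 (sole candidate).
(9,5) = 1: row 9 has {2,3,4,5,7,8,9}; col 5 has {2,5,6,7,9}; box has {2,3,4,6,7,9} → only 1 remains.

1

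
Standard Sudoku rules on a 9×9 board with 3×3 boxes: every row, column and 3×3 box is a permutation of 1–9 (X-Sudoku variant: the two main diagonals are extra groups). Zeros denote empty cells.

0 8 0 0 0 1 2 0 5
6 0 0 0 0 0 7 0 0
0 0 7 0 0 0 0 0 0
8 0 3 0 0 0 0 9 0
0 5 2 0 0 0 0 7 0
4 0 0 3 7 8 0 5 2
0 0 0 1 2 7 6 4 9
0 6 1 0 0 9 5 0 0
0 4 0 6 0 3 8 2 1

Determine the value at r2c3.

5

r6c7 = 1 (sole candidate).
r7c2 = 3 (sole candidate).
r7c3 = 8 (sole candidate).
r8c8 = 3 (sole candidate).
r8c9 = 7 (sole candidate).
r9c5 = 5 (sole candidate).
r1c1 = 9 (sole candidate).
r1c3 = 4 (sole candidate).
r1c4 = 7 (sole candidate).
r1c8 = 6 (sole candidate).
r2c2 = 2 (sole candidate).
r2c3 = 5: row 2 has {2,6,7}; col 3 has {1,2,3,4,7,8}; box has {2,4,6,7,8,9} → only 5 remains.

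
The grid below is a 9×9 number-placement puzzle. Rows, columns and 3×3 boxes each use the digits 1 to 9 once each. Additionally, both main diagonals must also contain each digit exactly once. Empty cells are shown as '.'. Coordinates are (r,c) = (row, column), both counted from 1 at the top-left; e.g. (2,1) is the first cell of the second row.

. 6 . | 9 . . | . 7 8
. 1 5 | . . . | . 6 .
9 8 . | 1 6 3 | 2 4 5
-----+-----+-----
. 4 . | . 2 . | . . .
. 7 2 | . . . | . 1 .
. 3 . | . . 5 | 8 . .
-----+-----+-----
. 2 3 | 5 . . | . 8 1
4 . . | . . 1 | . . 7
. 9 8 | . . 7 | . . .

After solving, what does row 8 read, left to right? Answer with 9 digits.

456281397

(1,3) = 4 (sole candidate).
(1,5) = 5 (sole candidate).
(1,6) = 2 (sole candidate).
(3,3) = 7 (sole candidate).
(4,6) = 9 (sole candidate).
(5,5) = 4 (sole candidate).
(6,4) = 7 (sole candidate).
(6,5) = 1 (sole candidate).
(7,5) = 9 (sole candidate).
(7,7) = 6 (sole candidate).
(8,2) = 5: row 8 has {1,4,7}; col 2 has {1,2,3,4,6,7,8,9}; box has {2,3,4,8,9}; anti-diagonal has {2,3,4,6,7,8,9} → only 5 remains.
(8,3) = 6: row 8 has {1,4,5,7}; col 3 has {2,3,4,5,7,8}; box has {2,3,4,5,8,9} → only 6 remains.
(9,1) = 1 (sole candidate).
(9,5) = 3 (sole candidate).
(9,9) = 2 (sole candidate).
(1,1) = 3 (sole candidate).
(1,7) = 1 (sole candidate).
(2,1) = 2 (sole candidate).
(4,3) = 1 (sole candidate).
(4,4) = 8 (sole candidate).
(5,6) = 6 (sole candidate).
(6,1) = 6 (sole candidate).
(6,3) = 9 (sole candidate).
(6,8) = 2 (sole candidate).
(6,9) = 4 (sole candidate).
(7,1) = 7 (sole candidate).
(7,6) = 4 (sole candidate).
(8,4) = 2: row 8 has {1,4,5,6,7}; col 4 has {1,5,7,8,9}; box has {1,3,4,5,7,9} → only 2 remains.
(8,5) = 8: row 8 has {1,2,4,5,6,7}; col 5 has {1,2,3,4,5,6,9}; box has {1,2,3,4,5,7,9} → only 8 remains.
(8,8) = 9: row 8 has {1,2,4,5,6,7,8}; col 8 has {1,2,4,6,7,8}; box has {1,2,6,7,8}; main diagonal has {1,2,3,4,5,6,7,8} → only 9 remains.
(9,4) = 6 (sole candidate).
(9,8) = 5 (sole candidate).
(2,4) = 4 (sole candidate).
(2,5) = 7 (sole candidate).
(2,6) = 8 (sole candidate).
(4,1) = 5 (sole candidate).
(4,8) = 3 (sole candidate).
(4,9) = 6 (sole candidate).
(5,1) = 8 (sole candidate).
(5,4) = 3 (sole candidate).
(5,9) = 9 (sole candidate).
(8,7) = 3: row 8 has {1,2,4,5,6,7,8,9}; col 7 has {1,2,6,8}; box has {1,2,5,6,7,8,9} → only 3 remains.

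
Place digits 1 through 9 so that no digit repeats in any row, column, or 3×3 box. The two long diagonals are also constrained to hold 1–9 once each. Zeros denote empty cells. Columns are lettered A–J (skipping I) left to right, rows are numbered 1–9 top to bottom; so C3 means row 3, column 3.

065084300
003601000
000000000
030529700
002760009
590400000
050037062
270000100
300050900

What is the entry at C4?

4

J1 = 1 (sole candidate).
E6 = 1 (sole candidate).
C7 = 8 (sole candidate).
G7 = 4 (sole candidate).
J3 = 6 (hidden single in row 3).
C6 = 7 (hidden single in row 6).
G6 = 6 (hidden single in row 6).
H6 = 2 (hidden single in row 6).
H2 = 5 (sole candidate).
G3 = 2 (sole candidate).
G2 = 8 (sole candidate).
G5 = 5 (sole candidate).
B2 = 2 (sole candidate).
D1 = 2 (hidden single in row 1).
F3 = 5 (hidden single in row 3).
D3 = 3 (hidden single in row 3).
J8 = 5 (hidden single in row 8).
H8 = 3 (hidden single in row 8).
F6 = 8 (sole candidate).
J6 = 3 (sole candidate).
F8 = 6 (sole candidate).
F9 = 2 (sole candidate).
J9 = 7 (sole candidate).
A1 = 9 (sole candidate).
H1 = 7 (sole candidate).
J2 = 4 (sole candidate).
C3 = 1 (sole candidate).
H3 = 9 (sole candidate).
J4 = 8 (sole candidate).
F5 = 3 (sole candidate).
A7 = 1 (sole candidate).
D7 = 9 (sole candidate).
D8 = 8 (sole candidate).
E8 = 4 (sole candidate).
B9 = 4 (sole candidate).
C9 = 6 (sole candidate).
D9 = 1 (sole candidate).
H9 = 8 (sole candidate).
A2 = 7 (sole candidate).
E2 = 9 (sole candidate).
B3 = 8 (sole candidate).
E3 = 7 (sole candidate).
C4 = 4: row 4 has {2,3,5,7,8,9}; col 3 has {1,2,3,5,6,7,8}; box has {2,3,5,7,9} → only 4 remains.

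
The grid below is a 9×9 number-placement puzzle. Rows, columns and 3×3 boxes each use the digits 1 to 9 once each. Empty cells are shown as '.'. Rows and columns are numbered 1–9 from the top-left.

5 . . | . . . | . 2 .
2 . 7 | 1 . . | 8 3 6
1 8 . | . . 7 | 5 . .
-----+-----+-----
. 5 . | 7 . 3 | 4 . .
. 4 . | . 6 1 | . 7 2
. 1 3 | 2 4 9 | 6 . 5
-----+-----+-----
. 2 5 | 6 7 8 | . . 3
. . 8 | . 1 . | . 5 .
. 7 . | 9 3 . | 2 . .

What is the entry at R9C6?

5

R2C2 = 9: row 2 has {1,2,3,6,7,8}; col 2 has {1,2,4,5,7,8}; box has {1,2,5,7,8} → only 9 remains.
R2C5 = 5: row 2 has {1,2,3,6,7,8,9}; col 5 has {1,3,4,6,7}; box has {1,7} → only 5 remains.
R2C6 = 4: row 2 has {1,2,3,5,6,7,8,9}; col 6 has {1,3,7,8,9}; box has {1,5,7} → only 4 remains.
R3C4 = 3: row 3 has {1,5,7,8}; col 4 has {1,2,6,7,9}; box has {1,4,5,7} → only 3 remains.
R4C5 = 8: row 4 has {3,4,5,7}; col 5 has {1,3,4,5,6,7}; box has {1,2,3,4,6,7,9} → only 8 remains.
R5C3 = 9: row 5 has {1,2,4,6,7}; col 3 has {3,5,7,8}; box has {1,3,4,5} → only 9 remains.
R5C4 = 5: row 5 has {1,2,4,6,7,9}; col 4 has {1,2,3,6,7,9}; box has {1,2,3,4,6,7,8,9} → only 5 remains.
R5C7 = 3: row 5 has {1,2,4,5,6,7,9}; col 7 has {2,4,5,6,8}; box has {2,4,5,6,7} → only 3 remains.
R6C8 = 8: row 6 has {1,2,3,4,5,6,9}; col 8 has {2,3,5,7}; box has {2,3,4,5,6,7} → only 8 remains.
R8C4 = 4: row 8 has {1,5,8}; col 4 has {1,2,3,5,6,7,9}; box has {1,3,6,7,8,9} → only 4 remains.
R8C6 = 2: row 8 has {1,4,5,8}; col 6 has {1,3,4,7,8,9}; box has {1,3,4,6,7,8,9} → only 2 remains.
R9C6 = 5: row 9 has {2,3,7,9}; col 6 has {1,2,3,4,7,8,9}; box has {1,2,3,4,6,7,8,9} → only 5 remains.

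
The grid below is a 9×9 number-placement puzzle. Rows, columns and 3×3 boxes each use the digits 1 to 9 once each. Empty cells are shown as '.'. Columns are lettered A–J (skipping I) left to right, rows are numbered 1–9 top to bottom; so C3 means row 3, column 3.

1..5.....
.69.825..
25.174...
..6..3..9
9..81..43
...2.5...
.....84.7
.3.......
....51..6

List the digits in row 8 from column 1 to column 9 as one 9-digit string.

638427195

D2 = 3 (sole candidate).
J3 = 8 (sole candidate).
E4 = 4 (sole candidate).
J6 = 1 (sole candidate).
J2 = 4 (sole candidate).
C3 = 3 (sole candidate).
D4 = 7 (sole candidate).
F5 = 6 (sole candidate).
E6 = 9 (sole candidate).
E1 = 6 (sole candidate).
F1 = 9 (sole candidate).
J1 = 2 (sole candidate).
A2 = 7 (sole candidate).
H2 = 1 (sole candidate).
E8 = 2: row 8 has {3}; col 5 has {1,4,5,6,7,8,9}; box has {1,5,8} → only 2 remains.
F8 = 7: row 8 has {2,3}; col 6 has {1,2,3,4,5,6,8,9}; box has {1,2,5,8} → only 7 remains.
J8 = 5: row 8 has {2,3,7}; col 9 has {1,2,3,4,6,7,8,9}; box has {4,6,7} → only 5 remains.
E7 = 3 (sole candidate).
B4 = 1 (hidden single in row 4).
C5 = 5 (hidden single in row 5).
A4 = 8 (sole candidate).
G4 = 2 (sole candidate).
H4 = 5 (sole candidate).
G5 = 7 (sole candidate).
A9 = 4 (sole candidate).
D9 = 9 (sole candidate).
G1 = 3 (sole candidate).
H1 = 7 (sole candidate).
B5 = 2 (sole candidate).
A6 = 3 (sole candidate).
B7 = 9 (sole candidate).
D7 = 6 (sole candidate).
H7 = 2 (sole candidate).
A8 = 6: row 8 has {2,3,5,7}; col 1 has {1,2,3,4,7,8,9}; box has {3,4,9} → only 6 remains.
D8 = 4: row 8 has {2,3,5,6,7}; col 4 has {1,2,3,5,6,7,8,9}; box has {1,2,3,5,6,7,8,9} → only 4 remains.
G9 = 8 (sole candidate).
H9 = 3 (sole candidate).
G6 = 6 (sole candidate).
H6 = 8 (sole candidate).
A7 = 5 (sole candidate).
C7 = 1 (sole candidate).
C8 = 8: row 8 has {2,3,4,5,6,7}; col 3 has {1,3,5,6,9}; box has {1,3,4,5,6,9} → only 8 remains.
H8 = 9: row 8 has {2,3,4,5,6,7,8}; col 8 has {1,2,3,4,5,7,8}; box has {2,3,4,5,6,7,8} → only 9 remains.
B9 = 7 (sole candidate).
C9 = 2 (sole candidate).
C1 = 4 (sole candidate).
G3 = 9 (sole candidate).
H3 = 6 (sole candidate).
B6 = 4 (sole candidate).
C6 = 7 (sole candidate).
G8 = 1: row 8 has {2,3,4,5,6,7,8,9}; col 7 has {2,3,4,5,6,7,8,9}; box has {2,3,4,5,6,7,8,9} → only 1 remains.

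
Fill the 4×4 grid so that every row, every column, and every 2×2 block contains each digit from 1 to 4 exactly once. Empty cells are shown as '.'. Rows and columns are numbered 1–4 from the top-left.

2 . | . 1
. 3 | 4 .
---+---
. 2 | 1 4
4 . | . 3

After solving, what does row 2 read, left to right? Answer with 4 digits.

r1c2 = 4 (sole candidate).
r1c3 = 3 (sole candidate).
r2c1 = 1: row 2 has {3,4}; col 1 has {2,4}; box has {2,3,4} → only 1 remains.
r2c4 = 2: row 2 has {1,3,4}; col 4 has {1,3,4}; box has {1,3,4} → only 2 remains.

1342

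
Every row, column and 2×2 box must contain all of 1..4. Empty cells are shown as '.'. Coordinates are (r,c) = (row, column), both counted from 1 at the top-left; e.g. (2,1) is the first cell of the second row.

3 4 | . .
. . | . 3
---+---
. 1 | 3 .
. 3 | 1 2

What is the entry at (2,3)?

(1,3) = 2 (sole candidate).
(1,4) = 1 (sole candidate).
(2,2) = 2 (sole candidate).
(2,3) = 4: row 2 has {2,3}; col 3 has {1,2,3}; box has {1,2,3} → only 4 remains.

4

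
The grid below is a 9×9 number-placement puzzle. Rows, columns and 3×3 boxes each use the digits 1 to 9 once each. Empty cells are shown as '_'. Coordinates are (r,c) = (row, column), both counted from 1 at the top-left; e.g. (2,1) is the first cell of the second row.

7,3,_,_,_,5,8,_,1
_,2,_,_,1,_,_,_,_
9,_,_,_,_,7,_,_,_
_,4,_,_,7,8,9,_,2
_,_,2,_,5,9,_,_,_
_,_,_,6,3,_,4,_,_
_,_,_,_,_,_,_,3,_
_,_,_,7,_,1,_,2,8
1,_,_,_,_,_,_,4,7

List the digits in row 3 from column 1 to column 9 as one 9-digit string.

961387254

(4,4) = 1 (sole candidate).
(5,4) = 4 (sole candidate).
(6,6) = 2 (sole candidate).
(6,9) = 5 (sole candidate).
(4,8) = 6 (sole candidate).
(5,9) = 3 (sole candidate).
(6,1) = 8 (sole candidate).
(1,8) = 9 (sole candidate).
(3,8) = 5: row 3 has {7,9}; col 8 has {2,3,4,6,9}; box has {1,8,9} → only 5 remains.
(5,1) = 6 (sole candidate).
(1,4) = 2 (sole candidate).
(2,8) = 7 (sole candidate).
(6,8) = 1 (sole candidate).
(5,7) = 7 (sole candidate).
(5,8) = 8 (sole candidate).
(5,2) = 1 (sole candidate).
(2,4) = 9 (hidden single in row 2).
(2,3) = 8 (hidden single in row 2).
(3,2) = 6: row 3 has {5,7,9}; col 2 has {1,2,3,4}; box has {2,3,7,8,9} → only 6 remains.
(3,9) = 4: row 3 has {5,6,7,9}; col 9 has {1,2,3,5,7,8}; box has {1,5,7,8,9} → only 4 remains.
(1,3) = 4 (sole candidate).
(1,5) = 6 (sole candidate).
(2,1) = 5 (sole candidate).
(2,9) = 6 (sole candidate).
(3,3) = 1: row 3 has {4,5,6,7,9}; col 3 has {2,4,8}; box has {2,3,4,5,6,7,8,9} → only 1 remains.
(3,5) = 8: row 3 has {1,4,5,6,7,9}; col 5 has {1,3,5,6,7}; box has {1,2,5,6,7,9} → only 8 remains.
(4,1) = 3 (sole candidate).
(4,3) = 5 (sole candidate).
(7,9) = 9 (sole candidate).
(8,1) = 4 (sole candidate).
(8,5) = 9 (sole candidate).
(9,5) = 2 (sole candidate).
(2,7) = 3 (sole candidate).
(3,4) = 3: row 3 has {1,4,5,6,7,8,9}; col 4 has {1,2,4,6,7,9}; box has {1,2,5,6,7,8,9} → only 3 remains.
(3,7) = 2: row 3 has {1,3,4,5,6,7,8,9}; col 7 has {3,4,7,8,9}; box has {1,3,4,5,6,7,8,9} → only 2 remains.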